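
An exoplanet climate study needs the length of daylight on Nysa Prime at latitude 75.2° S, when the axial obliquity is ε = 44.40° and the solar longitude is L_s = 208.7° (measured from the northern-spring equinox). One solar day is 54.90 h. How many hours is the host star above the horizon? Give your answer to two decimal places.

Solar declination: sin δ = sin ε · sin L_s = sin 44.40° × sin 208.7° = -0.33599, so δ = -19.633°.
Sunrise equation: cos h₀ = −tan ϕ · tan δ = -1.3502 ≤ −1, so the host star never sets (polar day) and h₀ = π.
Daylight = 2h₀/(2π) × 54.90 h = (3.1416/π) × 54.90 = 54.90 h.

54.90 h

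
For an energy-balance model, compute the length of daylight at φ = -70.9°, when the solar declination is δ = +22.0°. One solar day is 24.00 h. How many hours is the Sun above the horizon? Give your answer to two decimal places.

0.00 h

cos H₀ = −tan φ · tan δ = 1.1668 ≥ 1, so the Sun never rises (polar night) and H₀ = 0.
Daylight = 2H₀/(2π) × 24.00 h = (0.0000/π) × 24.00 = 0.00 h.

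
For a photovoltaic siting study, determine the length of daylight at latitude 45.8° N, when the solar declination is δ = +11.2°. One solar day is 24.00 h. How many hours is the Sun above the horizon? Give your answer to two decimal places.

cos h₀ = −tan ϕ · tan δ = −tan(+45.8°) × tan(+11.200°) = -0.2036, so h₀ = 1.7758 rad = 101.75°.
Daylight = 2h₀/(2π) × 24.00 h = (1.7758/π) × 24.00 = 13.57 h.

13.57 h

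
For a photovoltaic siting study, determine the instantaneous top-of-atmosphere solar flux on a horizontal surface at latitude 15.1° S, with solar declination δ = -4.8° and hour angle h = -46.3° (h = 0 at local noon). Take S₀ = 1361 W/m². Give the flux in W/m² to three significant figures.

cos θ_z = sin φ sin δ + cos φ cos δ cos h = 0.021798 + 0.664689 = 0.686487.
Flux = S₀ · cos θ_z = 1361 × 0.686487 = 934.3 W/m².

934 W/m²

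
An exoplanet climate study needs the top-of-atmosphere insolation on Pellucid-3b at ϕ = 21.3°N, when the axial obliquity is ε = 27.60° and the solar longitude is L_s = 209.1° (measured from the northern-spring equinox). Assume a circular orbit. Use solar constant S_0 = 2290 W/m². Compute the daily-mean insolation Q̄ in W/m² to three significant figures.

Q̄ ≈ 571 W/m²

Solar declination: sin δ = sin ε · sin L_s = sin 27.60° × sin 209.1° = -0.22532, so δ = -13.022°.
cos h₀ = −tan(+21.3°) tan(-13.022°) = 0.0902, h₀ = 1.4805 rad.
Bracket: h₀ sin ϕ sin δ + cos ϕ cos δ sin h₀ = 1.4805×0.36325×-0.22532 + 0.93169×0.97429×0.99593 = -0.121175 + 0.904042 = 0.782867.
Q̄ = (S_0/π) × [bracket] = (2290/π) × 0.782867 = 570.7 W/m².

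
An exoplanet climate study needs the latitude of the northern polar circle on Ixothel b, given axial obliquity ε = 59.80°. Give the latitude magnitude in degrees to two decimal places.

30.20°

The polar circle is the lowest latitude that experiences at least one full rotation of continuous daylight at the northern-summer solstice; it lies at |ϕ| = 90° − ε = 90° − 59.80° = 30.20°.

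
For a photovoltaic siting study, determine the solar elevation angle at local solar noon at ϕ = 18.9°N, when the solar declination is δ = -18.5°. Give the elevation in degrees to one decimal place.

52.6°

At local noon the hour angle is zero, so the zenith angle equals |ϕ − δ| = |+18.9° − (-18.500°)| = 37.400°.
Elevation = 90° − 37.400° = 52.6°.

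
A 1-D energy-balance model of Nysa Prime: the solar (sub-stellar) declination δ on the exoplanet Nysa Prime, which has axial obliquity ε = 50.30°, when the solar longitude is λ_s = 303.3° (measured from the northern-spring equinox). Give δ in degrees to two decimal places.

sin δ = sin ε · sin λ_s = sin 50.30° × sin 303.3° = -0.643070.
δ = arcsin(-0.643070) = -40.02°.

δ = -40.02°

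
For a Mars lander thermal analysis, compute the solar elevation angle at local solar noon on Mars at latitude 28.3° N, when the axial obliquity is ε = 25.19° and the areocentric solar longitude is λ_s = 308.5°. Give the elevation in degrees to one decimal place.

42.2°

sin δ = sin 25.19° × sin 308.5° = -0.33309, so δ = -19.457°.
At local noon the hour angle is zero, so the zenith angle equals |φ − δ| = |+28.3° − (-19.457°)| = 47.757°.
Elevation = 90° − 47.757° = 42.2°.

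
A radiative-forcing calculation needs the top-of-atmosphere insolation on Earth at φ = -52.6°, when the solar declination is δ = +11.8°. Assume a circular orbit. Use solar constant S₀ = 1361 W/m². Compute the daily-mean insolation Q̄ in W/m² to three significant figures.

cos H₀ = −tan(-52.6°) tan(+11.800°) = 0.2732, H₀ = 1.2940 rad.
Bracket: H₀ sin φ sin δ + cos φ cos δ sin H₀ = 1.2940×-0.79441×0.20450 + 0.60738×0.97887×0.96194 = -0.210219 + 0.571918 = 0.361699.
Q̄ = (S₀/π) × [bracket] = (1361/π) × 0.361699 = 156.7 W/m².

Q̄ ≈ 157 W/m²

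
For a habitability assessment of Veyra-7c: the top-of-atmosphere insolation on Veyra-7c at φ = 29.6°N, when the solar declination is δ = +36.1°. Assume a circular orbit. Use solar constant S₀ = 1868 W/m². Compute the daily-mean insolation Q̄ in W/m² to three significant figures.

cos H₀ = −tan(+29.6°) tan(+36.100°) = -0.4143, H₀ = 1.9979 rad.
Bracket: H₀ sin φ sin δ + cos φ cos δ sin H₀ = 1.9979×0.49394×0.58920 + 0.86949×0.80799×0.91016 = 0.581448 + 0.639423 = 1.220871.
Q̄ = (S₀/π) × [bracket] = (1868/π) × 1.220871 = 725.9 W/m².

Q̄ ≈ 726 W/m²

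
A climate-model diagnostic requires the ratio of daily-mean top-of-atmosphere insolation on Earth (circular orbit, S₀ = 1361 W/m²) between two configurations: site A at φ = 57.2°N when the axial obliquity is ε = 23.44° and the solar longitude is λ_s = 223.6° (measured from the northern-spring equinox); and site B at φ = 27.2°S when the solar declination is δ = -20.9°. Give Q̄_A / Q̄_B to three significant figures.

— Configuration A (φ=+57.2°):
Solar declination: sin δ = sin ε · sin λ_s = sin 23.44° × sin 223.6° = -0.27432, so δ = -15.922°.
cos H₀ = −tan(+57.2°) tan(-15.922°) = 0.4426, H₀ = 1.1122 rad.
Bracket: H₀ sin φ sin δ + cos φ cos δ sin H₀ = 1.1122×0.84057×-0.27432 + 0.54171×0.96164×0.89670 = -0.256457 + 0.467118 = 0.210661.
Q̄ = (S₀/π) × [bracket] = (1361/π) × 0.210661 = 91.263 W/m².
— Configuration B (φ=-27.2°):
cos H₀ = −tan(-27.2°) tan(-20.900°) = -0.1963, H₀ = 1.7683 rad.
Bracket: H₀ sin φ sin δ + cos φ cos δ sin H₀ = 1.7683×-0.45710×-0.35674 + 0.88942×0.93420×0.98055 = 0.288349 + 0.814735 = 1.103084.
Q̄ = (S₀/π) × [bracket] = (1361/π) × 1.103084 = 477.88 W/m².
Ratio Q̄_A / Q̄_B = 91.263 / 477.88 = 0.1910.

Q̄_A / Q̄_B ≈ 0.191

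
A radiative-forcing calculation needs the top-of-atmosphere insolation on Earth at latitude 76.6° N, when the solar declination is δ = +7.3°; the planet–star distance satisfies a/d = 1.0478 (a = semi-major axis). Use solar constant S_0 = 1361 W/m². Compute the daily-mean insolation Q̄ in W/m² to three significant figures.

cos h₀ = −tan(+76.6°) tan(+7.300°) = -0.5377, h₀ = 2.1385 rad.
Bracket: h₀ sin ϕ sin δ + cos ϕ cos δ sin h₀ = 2.1385×0.97278×0.12706 + 0.23175×0.99189×0.84312 = 0.264322 + 0.193808 = 0.458130.
Inverse-square distance factor (a/d)² = 1.0478² = 1.097885.
Q̄ = (S_0/π) × 1.097885 × [bracket] = (1361/π) × 1.097885 × 0.458130 = 217.9 W/m².

Q̄ ≈ 218 W/m²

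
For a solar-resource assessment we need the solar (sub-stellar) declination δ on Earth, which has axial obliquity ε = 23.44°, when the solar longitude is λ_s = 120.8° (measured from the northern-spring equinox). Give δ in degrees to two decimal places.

sin δ = sin ε · sin λ_s = sin 23.44° × sin 120.8° = 0.341684.
δ = arcsin(0.341684) = +19.98°.

δ = +19.98°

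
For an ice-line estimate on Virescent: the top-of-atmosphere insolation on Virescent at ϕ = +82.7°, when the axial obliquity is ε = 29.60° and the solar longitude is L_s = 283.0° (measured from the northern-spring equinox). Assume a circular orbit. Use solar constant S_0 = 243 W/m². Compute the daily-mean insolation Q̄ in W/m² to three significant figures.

Q̄ ≈ 0.00 W/m²

Solar declination: sin δ = sin ε · sin L_s = sin 29.60° × sin 283.0° = -0.48128, so δ = -28.769°.
cos h₀ = −tan(+82.7°) tan(-28.769°) = 4.2860 ≥ 1 ⇒ polar night, h₀ = 0 and Q̄ = 0.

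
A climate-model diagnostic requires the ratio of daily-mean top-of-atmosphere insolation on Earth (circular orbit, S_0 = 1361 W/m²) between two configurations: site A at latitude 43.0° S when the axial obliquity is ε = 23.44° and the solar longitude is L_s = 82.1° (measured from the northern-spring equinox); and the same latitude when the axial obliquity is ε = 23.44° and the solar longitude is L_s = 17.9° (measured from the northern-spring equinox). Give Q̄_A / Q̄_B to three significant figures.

Q̄_A / Q̄_B ≈ 0.508

— Configuration A (ϕ=-43.0°):
Solar declination: sin δ = sin ε · sin L_s = sin 23.44° × sin 82.1° = 0.39401, so δ = +23.204°.
cos h₀ = −tan(-43.0°) tan(+23.204°) = 0.3998, h₀ = 1.1595 rad.
Bracket: h₀ sin ϕ sin δ + cos ϕ cos δ sin h₀ = 1.1595×-0.68200×0.39401 + 0.73135×0.91910×0.91662 = -0.311575 + 0.616137 = 0.304562.
Q̄ = (S_0/π) × [bracket] = (1361/π) × 0.304562 = 131.94 W/m².
— Configuration B (ϕ=-43.0°):
Solar declination: sin δ = sin ε · sin L_s = sin 23.44° × sin 17.9° = 0.12226, so δ = +7.023°.
cos h₀ = −tan(-43.0°) tan(+7.023°) = 0.1149, h₀ = 1.4557 rad.
Bracket: h₀ sin ϕ sin δ + cos ϕ cos δ sin h₀ = 1.4557×-0.68200×0.12226 + 0.73135×0.99250×0.99338 = -0.121378 + 0.721060 = 0.599682.
Q̄ = (S_0/π) × [bracket] = (1361/π) × 0.599682 = 259.79 W/m².
Ratio Q̄_A / Q̄_B = 131.94 / 259.79 = 0.5079.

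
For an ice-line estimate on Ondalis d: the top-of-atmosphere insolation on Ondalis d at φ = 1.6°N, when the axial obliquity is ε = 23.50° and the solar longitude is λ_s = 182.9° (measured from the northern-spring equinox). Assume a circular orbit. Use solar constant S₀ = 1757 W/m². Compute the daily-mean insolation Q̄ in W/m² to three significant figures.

Solar declination: sin δ = sin ε · sin λ_s = sin 23.50° × sin 182.9° = -0.02017, so δ = -1.156°.
cos H₀ = −tan(+1.6°) tan(-1.156°) = 0.0006, H₀ = 1.5702 rad.
Bracket: H₀ sin φ sin δ + cos φ cos δ sin H₀ = 1.5702×0.02792×-0.02017 + 0.99961×0.99980×1.00000 = -0.000884 + 0.999410 = 0.998526.
Q̄ = (S₀/π) × [bracket] = (1757/π) × 0.998526 = 558.4 W/m².

Q̄ ≈ 558 W/m²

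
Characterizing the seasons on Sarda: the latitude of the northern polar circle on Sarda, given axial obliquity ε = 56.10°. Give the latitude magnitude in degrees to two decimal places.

33.90°

The polar circle is the lowest latitude that experiences at least one full rotation of continuous daylight at the northern-summer solstice; it lies at |ϕ| = 90° − ε = 90° − 56.10° = 33.90°.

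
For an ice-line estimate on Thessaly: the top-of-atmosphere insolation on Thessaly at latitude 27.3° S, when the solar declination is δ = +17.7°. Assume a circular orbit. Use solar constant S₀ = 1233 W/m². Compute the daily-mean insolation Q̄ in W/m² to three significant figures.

Q̄ ≈ 251 W/m²

cos H₀ = −tan(-27.3°) tan(+17.700°) = 0.1647, H₀ = 1.4053 rad.
Bracket: H₀ sin φ sin δ + cos φ cos δ sin H₀ = 1.4053×-0.45865×0.30403 + 0.88862×0.95266×0.98634 = -0.195960 + 0.834989 = 0.639029.
Q̄ = (S₀/π) × [bracket] = (1233/π) × 0.639029 = 250.8 W/m².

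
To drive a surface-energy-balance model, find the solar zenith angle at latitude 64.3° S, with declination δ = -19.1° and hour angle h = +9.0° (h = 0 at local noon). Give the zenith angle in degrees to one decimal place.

cos θ_z = sin φ sin δ + cos φ cos δ cos h = 0.294849 + 0.404741 = 0.699590.
θ_z = arccos(0.699590) = 45.6°.

θ_z = 45.6°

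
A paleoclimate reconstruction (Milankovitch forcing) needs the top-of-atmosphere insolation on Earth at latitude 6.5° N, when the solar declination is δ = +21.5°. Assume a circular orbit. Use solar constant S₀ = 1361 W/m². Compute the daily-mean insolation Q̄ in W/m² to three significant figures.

cos H₀ = −tan(+6.5°) tan(+21.500°) = -0.0449, H₀ = 1.6157 rad.
Bracket: H₀ sin φ sin δ + cos φ cos δ sin H₀ = 1.6157×0.11320×0.36650 + 0.99357×0.93042×0.99899 = 0.067032 + 0.923504 = 0.990536.
Q̄ = (S₀/π) × [bracket] = (1361/π) × 0.990536 = 429.1 W/m².

Q̄ ≈ 429 W/m²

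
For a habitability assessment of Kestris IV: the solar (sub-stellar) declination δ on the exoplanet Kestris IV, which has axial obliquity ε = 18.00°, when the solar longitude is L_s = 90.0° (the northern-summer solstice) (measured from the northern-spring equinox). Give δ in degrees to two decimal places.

δ = +18.00°

sin δ = sin ε · sin L_s = sin 18.00° × sin 90.0° = 0.309017.
δ = arcsin(0.309017) = +18.00°.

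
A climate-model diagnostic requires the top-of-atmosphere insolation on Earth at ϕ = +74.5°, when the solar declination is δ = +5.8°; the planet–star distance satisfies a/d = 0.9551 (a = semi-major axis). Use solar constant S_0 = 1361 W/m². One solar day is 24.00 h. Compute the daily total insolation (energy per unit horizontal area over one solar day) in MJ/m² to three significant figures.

cos h₀ = −tan(+74.5°) tan(+5.800°) = -0.3663, h₀ = 1.9458 rad.
Bracket: h₀ sin ϕ sin δ + cos ϕ cos δ sin h₀ = 1.9458×0.96363×0.10106 + 0.26724×0.99488×0.93051 = 0.189491 + 0.247396 = 0.436887.
Inverse-square distance factor (a/d)² = 0.9551² = 0.912216.
Q̄ = (S_0/π) × 0.912216 × [bracket] = (1361/π) × 0.912216 × 0.436887 = 172.65 W/m².
Daily total = Q̄ × 24.00 h × 3600 s/h = 172.65 × 24.00 × 3600 / 10⁶ = 14.92 MJ/m².

14.9 MJ/m²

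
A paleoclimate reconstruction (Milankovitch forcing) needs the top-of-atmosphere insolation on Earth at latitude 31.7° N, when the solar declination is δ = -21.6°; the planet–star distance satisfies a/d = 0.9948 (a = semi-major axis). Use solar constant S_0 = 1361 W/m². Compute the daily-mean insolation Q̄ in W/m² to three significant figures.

Q̄ ≈ 219 W/m²

cos h₀ = −tan(+31.7°) tan(-21.600°) = 0.2445, h₀ = 1.3238 rad.
Bracket: h₀ sin ϕ sin δ + cos ϕ cos δ sin h₀ = 1.3238×0.52547×-0.36812 + 0.85081×0.92978×0.96964 = -0.256071 + 0.767049 = 0.510978.
Inverse-square distance factor (a/d)² = 0.9948² = 0.989627.
Q̄ = (S_0/π) × 0.989627 × [bracket] = (1361/π) × 0.989627 × 0.510978 = 219.1 W/m².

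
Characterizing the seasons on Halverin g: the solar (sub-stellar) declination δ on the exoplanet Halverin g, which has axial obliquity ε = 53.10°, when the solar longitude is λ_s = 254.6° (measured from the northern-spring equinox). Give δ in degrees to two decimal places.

sin δ = sin ε · sin λ_s = sin 53.10° × sin 254.6° = -0.770972.
δ = arcsin(-0.770972) = -50.44°.

δ = -50.44°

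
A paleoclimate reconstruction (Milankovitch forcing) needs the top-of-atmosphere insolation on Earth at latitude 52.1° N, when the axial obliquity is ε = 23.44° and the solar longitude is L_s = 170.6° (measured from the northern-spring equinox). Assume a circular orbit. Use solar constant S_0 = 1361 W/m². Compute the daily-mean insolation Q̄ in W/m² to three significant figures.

Solar declination: sin δ = sin ε · sin L_s = sin 23.44° × sin 170.6° = 0.06497, so δ = +3.725°.
cos h₀ = −tan(+52.1°) tan(+3.725°) = -0.0836, h₀ = 1.6545 rad.
Bracket: h₀ sin ϕ sin δ + cos ϕ cos δ sin h₀ = 1.6545×0.78908×0.06497 + 0.61429×0.99789×0.99650 = 0.084820 + 0.610848 = 0.695668.
Q̄ = (S_0/π) × [bracket] = (1361/π) × 0.695668 = 301.4 W/m².

Q̄ ≈ 301 W/m²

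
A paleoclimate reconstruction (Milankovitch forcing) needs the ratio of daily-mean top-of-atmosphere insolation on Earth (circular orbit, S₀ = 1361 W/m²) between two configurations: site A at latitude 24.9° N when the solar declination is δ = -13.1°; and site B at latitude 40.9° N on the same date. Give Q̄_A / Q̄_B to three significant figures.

Q̄_A / Q̄_B ≈ 1.43

— Configuration A (φ=+24.9°):
cos H₀ = −tan(+24.9°) tan(-13.100°) = 0.1080, H₀ = 1.4626 rad.
Bracket: H₀ sin φ sin δ + cos φ cos δ sin H₀ = 1.4626×0.42104×-0.22665 + 0.90704×0.97398×0.99415 = -0.139574 + 0.878271 = 0.738697.
Q̄ = (S₀/π) × [bracket] = (1361/π) × 0.738697 = 320.02 W/m².
— Configuration B (φ=+40.9°):
cos H₀ = −tan(+40.9°) tan(-13.100°) = 0.2016, H₀ = 1.3678 rad.
Bracket: H₀ sin φ sin δ + cos φ cos δ sin H₀ = 1.3678×0.65474×-0.22665 + 0.75585×0.97398×0.97947 = -0.202977 + 0.721069 = 0.518092.
Q̄ = (S₀/π) × [bracket] = (1361/π) × 0.518092 = 224.45 W/m².
Ratio Q̄_A / Q̄_B = 320.02 / 224.45 = 1.426.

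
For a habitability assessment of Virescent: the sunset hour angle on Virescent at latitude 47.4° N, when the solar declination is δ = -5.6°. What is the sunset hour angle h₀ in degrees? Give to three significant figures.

h₀ = 83.9°

cos h₀ = −tan ϕ · tan δ = −tan(+47.4°) × tan(-5.600°) = 0.1066, so h₀ = 1.4640 rad = 83.88°.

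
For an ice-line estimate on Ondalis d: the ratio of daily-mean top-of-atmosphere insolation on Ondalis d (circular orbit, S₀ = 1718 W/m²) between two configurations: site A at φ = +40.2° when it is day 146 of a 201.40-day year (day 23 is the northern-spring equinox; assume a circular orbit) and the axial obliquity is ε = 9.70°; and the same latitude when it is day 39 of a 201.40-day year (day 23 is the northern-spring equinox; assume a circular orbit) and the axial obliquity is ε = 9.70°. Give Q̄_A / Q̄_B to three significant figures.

— Configuration A (φ=+40.2°):
Solar longitude: λ_s = 360° × (146 − 23)/201.40 = 219.861°.
sin δ = sin 9.70° × sin 219.861° = -0.10799, so δ = -6.199°.
cos H₀ = −tan(+40.2°) tan(-6.199°) = 0.0918, H₀ = 1.4789 rad.
Bracket: H₀ sin φ sin δ + cos φ cos δ sin H₀ = 1.4789×0.64546×-0.10799 + 0.76380×0.99415×0.99578 = -0.103084 + 0.756127 = 0.653043.
Q̄ = (S₀/π) × [bracket] = (1718/π) × 0.653043 = 357.12 W/m².
— Configuration B (φ=+40.2°):
Solar longitude: λ_s = 360° × (39 − 23)/201.40 = 28.600°.
sin δ = sin 9.70° × sin 28.600° = 0.08065, so δ = +4.626°.
cos H₀ = −tan(+40.2°) tan(+4.626°) = -0.0684, H₀ = 1.6392 rad.
Bracket: H₀ sin φ sin δ + cos φ cos δ sin H₀ = 1.6392×0.64546×0.08065 + 0.76380×0.99674×0.99766 = 0.085331 + 0.759529 = 0.844860.
Q̄ = (S₀/π) × [bracket] = (1718/π) × 0.844860 = 462.02 W/m².
Ratio Q̄_A / Q̄_B = 357.12 / 462.02 = 0.7730.

Q̄_A / Q̄_B ≈ 0.773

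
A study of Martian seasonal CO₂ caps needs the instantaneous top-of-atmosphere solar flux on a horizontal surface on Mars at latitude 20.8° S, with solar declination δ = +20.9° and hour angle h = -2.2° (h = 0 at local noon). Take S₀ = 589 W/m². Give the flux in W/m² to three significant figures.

cos θ_z = sin φ sin δ + cos φ cos δ cos h = -0.126680 + 0.872675 = 0.745995.
Flux = S₀ · cos θ_z = 589 × 0.745995 = 439.4 W/m².

439 W/m²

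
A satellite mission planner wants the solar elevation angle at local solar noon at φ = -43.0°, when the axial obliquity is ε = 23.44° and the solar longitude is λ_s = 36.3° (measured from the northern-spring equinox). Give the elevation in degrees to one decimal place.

Solar declination: sin δ = sin ε · sin λ_s = sin 23.44° × sin 36.3° = 0.23550, so δ = +13.621°.
At local noon the hour angle is zero, so the zenith angle equals |φ − δ| = |-43.0° − (+13.621°)| = 56.621°.
Elevation = 90° − 56.621° = 33.4°.

33.4°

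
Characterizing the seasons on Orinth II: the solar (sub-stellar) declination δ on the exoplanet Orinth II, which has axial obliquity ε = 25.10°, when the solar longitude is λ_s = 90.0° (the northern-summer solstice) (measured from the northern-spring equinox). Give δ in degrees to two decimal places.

δ = +25.10°

sin δ = sin ε · sin λ_s = sin 25.10° × sin 90.0° = 0.424199.
δ = arcsin(0.424199) = +25.10°.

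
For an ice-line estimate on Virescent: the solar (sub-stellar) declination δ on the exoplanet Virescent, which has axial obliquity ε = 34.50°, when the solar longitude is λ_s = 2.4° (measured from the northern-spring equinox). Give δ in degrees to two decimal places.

δ = +1.36°

sin δ = sin ε · sin λ_s = sin 34.50° × sin 2.4° = 0.023719.
δ = arcsin(0.023719) = +1.36°.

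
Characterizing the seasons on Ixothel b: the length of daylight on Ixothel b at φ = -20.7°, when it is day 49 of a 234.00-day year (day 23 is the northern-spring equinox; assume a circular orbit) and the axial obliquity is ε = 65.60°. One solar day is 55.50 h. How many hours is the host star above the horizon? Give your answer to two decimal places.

Solar longitude: λ_s = 360° × (49 − 23)/234.00 = 40.000°.
sin δ = sin 65.60° × sin 40.000° = 0.58538, so δ = +35.830°.
cos H₀ = −tan φ · tan δ = −tan(-20.7°) × tan(+35.830°) = 0.2728, so H₀ = 1.2945 rad = 74.17°.
Daylight = 2H₀/(2π) × 55.50 h = (1.2945/π) × 55.50 = 22.87 h.

22.87 h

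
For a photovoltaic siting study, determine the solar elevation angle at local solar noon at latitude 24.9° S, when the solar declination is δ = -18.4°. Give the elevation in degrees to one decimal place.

83.5°

At local noon the hour angle is zero, so the zenith angle equals |ϕ − δ| = |-24.9° − (-18.400°)| = 6.500°.
Elevation = 90° − 6.500° = 83.5°.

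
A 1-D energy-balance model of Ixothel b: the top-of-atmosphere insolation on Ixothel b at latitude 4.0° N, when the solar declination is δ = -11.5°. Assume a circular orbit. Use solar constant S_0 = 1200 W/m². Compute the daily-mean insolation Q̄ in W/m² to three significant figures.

cos h₀ = −tan(+4.0°) tan(-11.500°) = 0.0142, h₀ = 1.5566 rad.
Bracket: h₀ sin ϕ sin δ + cos ϕ cos δ sin h₀ = 1.5566×0.06976×-0.19937 + 0.99756×0.97992×0.99990 = -0.021649 + 0.977431 = 0.955782.
Q̄ = (S_0/π) × [bracket] = (1200/π) × 0.955782 = 365.1 W/m².

Q̄ ≈ 365 W/m²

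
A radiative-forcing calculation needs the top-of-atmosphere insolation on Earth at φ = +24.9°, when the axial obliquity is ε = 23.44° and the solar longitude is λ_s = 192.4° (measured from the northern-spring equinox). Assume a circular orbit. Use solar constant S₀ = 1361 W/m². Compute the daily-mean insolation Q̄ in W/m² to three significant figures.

Solar declination: sin δ = sin ε · sin λ_s = sin 23.44° × sin 192.4° = -0.08542, so δ = -4.900°.
cos H₀ = −tan(+24.9°) tan(-4.900°) = 0.0398, H₀ = 1.5310 rad.
Bracket: H₀ sin φ sin δ + cos φ cos δ sin H₀ = 1.5310×0.42104×-0.08542 + 0.90704×0.99635×0.99921 = -0.055063 + 0.903015 = 0.847952.
Q̄ = (S₀/π) × [bracket] = (1361/π) × 0.847952 = 367.3 W/m².

Q̄ ≈ 367 W/m²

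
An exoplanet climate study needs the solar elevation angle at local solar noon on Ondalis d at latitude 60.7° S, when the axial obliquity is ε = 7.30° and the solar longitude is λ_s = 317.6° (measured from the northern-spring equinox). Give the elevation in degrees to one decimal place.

Solar declination: sin δ = sin ε · sin λ_s = sin 7.30° × sin 317.6° = -0.08568, so δ = -4.915°.
At local noon the hour angle is zero, so the zenith angle equals |φ − δ| = |-60.7° − (-4.915°)| = 55.785°.
Elevation = 90° − 55.785° = 34.2°.

34.2°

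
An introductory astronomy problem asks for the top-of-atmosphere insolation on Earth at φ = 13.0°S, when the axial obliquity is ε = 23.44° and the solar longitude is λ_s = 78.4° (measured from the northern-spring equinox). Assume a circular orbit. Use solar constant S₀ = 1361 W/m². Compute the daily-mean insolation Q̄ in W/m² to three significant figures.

Solar declination: sin δ = sin ε · sin λ_s = sin 23.44° × sin 78.4° = 0.38966, so δ = +22.934°.
cos H₀ = −tan(-13.0°) tan(+22.934°) = 0.0977, H₀ = 1.4730 rad.
Bracket: H₀ sin φ sin δ + cos φ cos δ sin H₀ = 1.4730×-0.22495×0.38966 + 0.97437×0.92096×0.99522 = -0.129114 + 0.893066 = 0.763952.
Q̄ = (S₀/π) × [bracket] = (1361/π) × 0.763952 = 331.0 W/m².

Q̄ ≈ 331 W/m²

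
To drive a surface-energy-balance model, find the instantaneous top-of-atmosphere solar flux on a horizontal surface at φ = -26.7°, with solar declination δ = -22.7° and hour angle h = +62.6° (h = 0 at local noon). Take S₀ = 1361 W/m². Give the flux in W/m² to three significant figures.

cos θ_z = sin φ sin δ + cos φ cos δ cos h = 0.173395 + 0.379282 = 0.552677.
Flux = S₀ · cos θ_z = 1361 × 0.552677 = 752.2 W/m².

752 W/m²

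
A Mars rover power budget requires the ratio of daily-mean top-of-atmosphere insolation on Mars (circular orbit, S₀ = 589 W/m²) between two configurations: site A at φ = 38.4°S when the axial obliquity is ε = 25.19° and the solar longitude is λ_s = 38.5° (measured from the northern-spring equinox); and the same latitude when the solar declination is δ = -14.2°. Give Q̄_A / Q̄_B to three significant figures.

Q̄_A / Q̄_B ≈ 0.508

— Configuration A (φ=-38.4°):
Solar declination: sin δ = sin ε · sin λ_s = sin 25.19° × sin 38.5° = 0.26496, so δ = +15.364°.
cos H₀ = −tan(-38.4°) tan(+15.364°) = 0.2178, H₀ = 1.3513 rad.
Bracket: H₀ sin φ sin δ + cos φ cos δ sin H₀ = 1.3513×-0.62115×0.26496 + 0.78369×0.96426×0.97600 = -0.222397 + 0.737545 = 0.515148.
Q̄ = (S₀/π) × [bracket] = (589/π) × 0.515148 = 96.582 W/m².
— Configuration B (φ=-38.4°):
cos H₀ = −tan(-38.4°) tan(-14.200°) = -0.2006, H₀ = 1.7727 rad.
Bracket: H₀ sin φ sin δ + cos φ cos δ sin H₀ = 1.7727×-0.62115×-0.24531 + 0.78369×0.96945×0.97968 = 0.270114 + 0.744310 = 1.014424.
Q̄ = (S₀/π) × [bracket] = (589/π) × 1.014424 = 190.19 W/m².
Ratio Q̄_A / Q̄_B = 96.582 / 190.19 = 0.5078.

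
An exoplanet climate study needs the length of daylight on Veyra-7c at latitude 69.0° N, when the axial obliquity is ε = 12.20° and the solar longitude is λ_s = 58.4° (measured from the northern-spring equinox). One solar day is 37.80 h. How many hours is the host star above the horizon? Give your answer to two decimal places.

24.88 h

Solar declination: sin δ = sin ε · sin λ_s = sin 12.20° × sin 58.4° = 0.17999, so δ = +10.369°.
cos H₀ = −tan φ · tan δ = −tan(+69.0°) × tan(+10.369°) = -0.4767, so H₀ = 2.0677 rad = 118.47°.
Daylight = 2H₀/(2π) × 37.80 h = (2.0677/π) × 37.80 = 24.88 h.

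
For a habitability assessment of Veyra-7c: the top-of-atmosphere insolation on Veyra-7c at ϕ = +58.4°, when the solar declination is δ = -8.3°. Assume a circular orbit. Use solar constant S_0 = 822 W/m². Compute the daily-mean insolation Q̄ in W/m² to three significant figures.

cos h₀ = −tan(+58.4°) tan(-8.300°) = 0.2371, h₀ = 1.3314 rad.
Bracket: h₀ sin ϕ sin δ + cos ϕ cos δ sin h₀ = 1.3314×0.85173×-0.14436 + 0.52399×0.98953×0.97148 = -0.163703 + 0.503716 = 0.340013.
Q̄ = (S_0/π) × [bracket] = (822/π) × 0.340013 = 88.96 W/m².

Q̄ ≈ 89.0 W/m²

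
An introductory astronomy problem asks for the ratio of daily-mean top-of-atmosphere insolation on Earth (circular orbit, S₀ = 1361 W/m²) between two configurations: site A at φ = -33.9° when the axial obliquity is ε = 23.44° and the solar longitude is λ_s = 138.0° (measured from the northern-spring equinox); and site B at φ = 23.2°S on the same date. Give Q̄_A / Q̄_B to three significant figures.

Q̄_A / Q̄_B ≈ 0.798

— Configuration A (φ=-33.9°):
Solar declination: sin δ = sin ε · sin λ_s = sin 23.44° × sin 138.0° = 0.26617, so δ = +15.437°.
cos H₀ = −tan(-33.9°) tan(+15.437°) = 0.1856, H₀ = 1.3842 rad.
Bracket: H₀ sin φ sin δ + cos φ cos δ sin H₀ = 1.3842×-0.55775×0.26617 + 0.83001×0.96393×0.98263 = -0.205493 + 0.786174 = 0.580681.
Q̄ = (S₀/π) × [bracket] = (1361/π) × 0.580681 = 251.56 W/m².
— Configuration B (φ=-23.2°):
cos H₀ = −tan(-23.2°) tan(+15.437°) = 0.1184, H₀ = 1.4522 rad.
Bracket: H₀ sin φ sin δ + cos φ cos δ sin H₀ = 1.4522×-0.39394×0.26617 + 0.91914×0.96393×0.99297 = -0.152270 + 0.879758 = 0.727488.
Q̄ = (S₀/π) × [bracket] = (1361/π) × 0.727488 = 315.16 W/m².
Ratio Q̄_A / Q̄_B = 251.56 / 315.16 = 0.7982.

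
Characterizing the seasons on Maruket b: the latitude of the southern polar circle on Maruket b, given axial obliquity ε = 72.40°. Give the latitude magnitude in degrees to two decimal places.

17.60°

The polar circle is the lowest latitude that experiences at least one full rotation of continuous darkness at the northern-summer solstice; it lies at |φ| = 90° − ε = 90° − 72.40° = 17.60°.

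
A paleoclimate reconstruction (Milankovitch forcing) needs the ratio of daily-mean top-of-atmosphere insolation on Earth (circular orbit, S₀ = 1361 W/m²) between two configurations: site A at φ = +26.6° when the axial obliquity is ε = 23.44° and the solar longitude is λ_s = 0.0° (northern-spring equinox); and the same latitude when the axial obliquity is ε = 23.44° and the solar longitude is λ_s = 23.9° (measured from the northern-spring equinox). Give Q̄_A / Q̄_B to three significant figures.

Q̄_A / Q̄_B ≈ 0.895

— Configuration A (φ=+26.6°):
Solar declination: sin δ = sin ε · sin λ_s = sin 23.44° × sin 0.0° = 0.00000, so δ = +0.000°.
cos H₀ = −tan(+26.6°) tan(+0.000°) = -0.0000, H₀ = 1.5708 rad.
Bracket: H₀ sin φ sin δ + cos φ cos δ sin H₀ = 1.5708×0.44776×0.00000 + 0.89415×1.00000×1.00000 = 0.000000 + 0.894150 = 0.894150.
Q̄ = (S₀/π) × [bracket] = (1361/π) × 0.894150 = 387.36 W/m².
— Configuration B (φ=+26.6°):
Solar declination: sin δ = sin ε · sin λ_s = sin 23.44° × sin 23.9° = 0.16116, so δ = +9.274°.
cos H₀ = −tan(+26.6°) tan(+9.274°) = -0.0818, H₀ = 1.6527 rad.
Bracket: H₀ sin φ sin δ + cos φ cos δ sin H₀ = 1.6527×0.44776×0.16116 + 0.89415×0.98693×0.99665 = 0.119260 + 0.879507 = 0.998767.
Q̄ = (S₀/π) × [bracket] = (1361/π) × 0.998767 = 432.69 W/m².
Ratio Q̄_A / Q̄_B = 387.36 / 432.69 = 0.8952.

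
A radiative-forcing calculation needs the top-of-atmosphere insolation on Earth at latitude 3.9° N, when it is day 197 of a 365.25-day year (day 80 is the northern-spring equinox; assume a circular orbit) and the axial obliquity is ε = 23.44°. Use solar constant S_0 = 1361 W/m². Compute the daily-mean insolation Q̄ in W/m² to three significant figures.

Q̄ ≈ 420 W/m²

Solar longitude: L_s = 360° × (197 − 80)/365.25 = 115.318°.
sin δ = sin 23.44° × sin 115.318° = 0.35958, so δ = +21.074°.
cos h₀ = −tan(+3.9°) tan(+21.074°) = -0.0263, h₀ = 1.5971 rad.
Bracket: h₀ sin ϕ sin δ + cos ϕ cos δ sin h₀ = 1.5971×0.06802×0.35958 + 0.99768×0.93311×0.99965 = 0.039063 + 0.930619 = 0.969682.
Q̄ = (S_0/π) × [bracket] = (1361/π) × 0.969682 = 420.1 W/m².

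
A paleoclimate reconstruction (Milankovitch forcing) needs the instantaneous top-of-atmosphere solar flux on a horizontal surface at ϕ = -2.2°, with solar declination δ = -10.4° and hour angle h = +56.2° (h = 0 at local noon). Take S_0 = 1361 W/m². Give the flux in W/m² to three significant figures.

cos θ_z = sin ϕ sin δ + cos ϕ cos δ cos h = 0.006930 + 0.546753 = 0.553683.
Flux = S_0 · cos θ_z = 1361 × 0.553683 = 753.6 W/m².

754 W/m²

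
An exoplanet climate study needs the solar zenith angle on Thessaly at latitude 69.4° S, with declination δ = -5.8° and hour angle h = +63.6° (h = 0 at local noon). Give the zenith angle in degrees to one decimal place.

cos θ_z = sin ϕ sin δ + cos ϕ cos δ cos h = 0.094595 + 0.155640 = 0.250235.
θ_z = arccos(0.250235) = 75.5°.

θ_z = 75.5°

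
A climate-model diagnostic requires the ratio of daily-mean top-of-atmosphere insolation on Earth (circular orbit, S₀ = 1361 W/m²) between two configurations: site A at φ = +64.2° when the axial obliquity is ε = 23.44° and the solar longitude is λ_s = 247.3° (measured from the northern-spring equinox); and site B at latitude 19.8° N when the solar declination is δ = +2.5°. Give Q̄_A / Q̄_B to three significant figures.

— Configuration A (φ=+64.2°):
Solar declination: sin δ = sin ε · sin λ_s = sin 23.44° × sin 247.3° = -0.36698, so δ = -21.529°.
cos H₀ = −tan(+64.2°) tan(-21.529°) = 0.8161, H₀ = 0.6162 rad.
Bracket: H₀ sin φ sin δ + cos φ cos δ sin H₀ = 0.6162×0.90032×-0.36698 + 0.43523×0.93023×0.57797 = -0.203592 + 0.233999 = 0.030407.
Q̄ = (S₀/π) × [bracket] = (1361/π) × 0.030407 = 13.173 W/m².
— Configuration B (φ=+19.8°):
cos H₀ = −tan(+19.8°) tan(+2.500°) = -0.0157, H₀ = 1.5865 rad.
Bracket: H₀ sin φ sin δ + cos φ cos δ sin H₀ = 1.5865×0.33874×0.04362 + 0.94088×0.99905×0.99988 = 0.023442 + 0.939873 = 0.963315.
Q̄ = (S₀/π) × [bracket] = (1361/π) × 0.963315 = 417.33 W/m².
Ratio Q̄_A / Q̄_B = 13.173 / 417.33 = 0.03156.

Q̄_A / Q̄_B ≈ 0.0316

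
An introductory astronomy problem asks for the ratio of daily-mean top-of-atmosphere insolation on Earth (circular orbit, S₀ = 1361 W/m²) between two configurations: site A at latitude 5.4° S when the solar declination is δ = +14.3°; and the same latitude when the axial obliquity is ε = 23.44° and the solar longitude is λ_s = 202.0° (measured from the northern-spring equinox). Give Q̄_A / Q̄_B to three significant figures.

Q̄_A / Q̄_B ≈ 0.922

— Configuration A (φ=-5.4°):
cos H₀ = −tan(-5.4°) tan(+14.300°) = 0.0241, H₀ = 1.5467 rad.
Bracket: H₀ sin φ sin δ + cos φ cos δ sin H₀ = 1.5467×-0.09411×0.24700 + 0.99556×0.96902×0.99971 = -0.035953 + 0.964438 = 0.928485.
Q̄ = (S₀/π) × [bracket] = (1361/π) × 0.928485 = 402.24 W/m².
— Configuration B (φ=-5.4°):
Solar declination: sin δ = sin ε · sin λ_s = sin 23.44° × sin 202.0° = -0.14901, so δ = -8.570°.
cos H₀ = −tan(-5.4°) tan(-8.570°) = -0.0142, H₀ = 1.5850 rad.
Bracket: H₀ sin φ sin δ + cos φ cos δ sin H₀ = 1.5850×-0.09411×-0.14901 + 0.99556×0.98884×0.99990 = 0.022227 + 0.984351 = 1.006578.
Q̄ = (S₀/π) × [bracket] = (1361/π) × 1.006578 = 436.07 W/m².
Ratio Q̄_A / Q̄_B = 402.24 / 436.07 = 0.9224.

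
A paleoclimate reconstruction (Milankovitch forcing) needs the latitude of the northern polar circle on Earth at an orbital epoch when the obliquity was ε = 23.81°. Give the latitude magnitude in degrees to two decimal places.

The polar circle is the lowest latitude that experiences at least one full rotation of continuous daylight at the northern-summer solstice; it lies at |ϕ| = 90° − ε = 90° − 23.81° = 66.19°.

66.19°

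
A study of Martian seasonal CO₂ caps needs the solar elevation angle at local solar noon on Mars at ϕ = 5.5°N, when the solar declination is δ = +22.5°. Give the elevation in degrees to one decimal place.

73.0°

At local noon the hour angle is zero, so the zenith angle equals |ϕ − δ| = |+5.5° − (+22.500°)| = 17.000°.
Elevation = 90° − 17.000° = 73.0°.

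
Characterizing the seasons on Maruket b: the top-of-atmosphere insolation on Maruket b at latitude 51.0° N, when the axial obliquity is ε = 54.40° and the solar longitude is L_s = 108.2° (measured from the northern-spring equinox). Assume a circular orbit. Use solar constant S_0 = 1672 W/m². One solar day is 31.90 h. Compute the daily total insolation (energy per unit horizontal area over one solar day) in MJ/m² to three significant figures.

Solar declination: sin δ = sin ε · sin L_s = sin 54.40° × sin 108.2° = 0.77242, so δ = +50.572°.
cos h₀ = −tan(+51.0°) tan(+50.572°) = -1.5019 ≤ −1 ⇒ polar day, h₀ = π.
Bracket: h₀ sin ϕ sin δ + cos ϕ cos δ sin h₀ = 3.1416×0.77715×0.77242 + 0.62932×0.63511×0.00000 = 1.885859 + 0.000000 = 1.885859.
Q̄ = (S_0/π) × [bracket] = (1672/π) × 1.885859 = 1003.7 W/m².
Daily total = Q̄ × 31.90 h × 3600 s/h = 1003.7 × 31.90 × 3600 / 10⁶ = 115.3 MJ/m².

115 MJ/m²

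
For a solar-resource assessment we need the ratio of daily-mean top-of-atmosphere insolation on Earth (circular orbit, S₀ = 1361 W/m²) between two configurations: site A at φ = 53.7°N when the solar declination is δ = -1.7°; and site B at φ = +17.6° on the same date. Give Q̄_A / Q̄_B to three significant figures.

— Configuration A (φ=+53.7°):
cos H₀ = −tan(+53.7°) tan(-1.700°) = 0.0404, H₀ = 1.5304 rad.
Bracket: H₀ sin φ sin δ + cos φ cos δ sin H₀ = 1.5304×0.80593×-0.02967 + 0.59201×0.99956×0.99918 = -0.036595 + 0.591264 = 0.554669.
Q̄ = (S₀/π) × [bracket] = (1361/π) × 0.554669 = 240.29 W/m².
— Configuration B (φ=+17.6°):
cos H₀ = −tan(+17.6°) tan(-1.700°) = 0.0094, H₀ = 1.5614 rad.
Bracket: H₀ sin φ sin δ + cos φ cos δ sin H₀ = 1.5614×0.30237×-0.02967 + 0.95319×0.99956×0.99996 = -0.014008 + 0.952732 = 0.938724.
Q̄ = (S₀/π) × [bracket] = (1361/π) × 0.938724 = 406.67 W/m².
Ratio Q̄_A / Q̄_B = 240.29 / 406.67 = 0.5909.

Q̄_A / Q̄_B ≈ 0.591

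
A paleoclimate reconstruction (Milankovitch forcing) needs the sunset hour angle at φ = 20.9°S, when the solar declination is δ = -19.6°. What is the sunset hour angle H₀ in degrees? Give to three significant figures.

H₀ = 97.8°

cos H₀ = −tan φ · tan δ = −tan(-20.9°) × tan(-19.600°) = -0.1360, so H₀ = 1.7072 rad = 97.82°.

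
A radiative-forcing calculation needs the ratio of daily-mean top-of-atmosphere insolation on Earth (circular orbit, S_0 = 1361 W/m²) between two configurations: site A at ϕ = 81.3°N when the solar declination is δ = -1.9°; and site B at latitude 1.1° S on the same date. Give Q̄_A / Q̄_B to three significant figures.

Q̄_A / Q̄_B ≈ 0.103

— Configuration A (ϕ=+81.3°):
cos h₀ = −tan(+81.3°) tan(-1.900°) = 0.2168, h₀ = 1.3523 rad.
Bracket: h₀ sin ϕ sin δ + cos ϕ cos δ sin h₀ = 1.3523×0.98849×-0.03316 + 0.15126×0.99945×0.97622 = -0.044326 + 0.147582 = 0.103256.
Q̄ = (S_0/π) × [bracket] = (1361/π) × 0.103256 = 44.733 W/m².
— Configuration B (ϕ=-1.1°):
cos h₀ = −tan(-1.1°) tan(-1.900°) = -0.0006, h₀ = 1.5714 rad.
Bracket: h₀ sin ϕ sin δ + cos ϕ cos δ sin h₀ = 1.5714×-0.01920×-0.03316 + 0.99982×0.99945×1.00000 = 0.001000 + 0.999270 = 1.000270.
Q̄ = (S_0/π) × [bracket] = (1361/π) × 1.000270 = 433.34 W/m².
Ratio Q̄_A / Q̄_B = 44.733 / 433.34 = 0.1032.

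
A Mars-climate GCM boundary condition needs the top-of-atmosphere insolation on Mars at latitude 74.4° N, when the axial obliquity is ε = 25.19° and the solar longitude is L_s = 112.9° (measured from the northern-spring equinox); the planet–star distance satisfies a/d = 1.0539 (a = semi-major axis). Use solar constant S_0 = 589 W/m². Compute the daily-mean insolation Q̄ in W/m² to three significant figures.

Q̄ ≈ 247 W/m²

Solar declination: sin δ = sin ε · sin L_s = sin 25.19° × sin 112.9° = 0.39208, so δ = +23.084°.
cos h₀ = −tan(+74.4°) tan(+23.084°) = -1.5265 ≤ −1 ⇒ polar day, h₀ = π.
Bracket: h₀ sin ϕ sin δ + cos ϕ cos δ sin h₀ = 3.1416×0.96316×0.39208 + 0.26892×0.91993×0.00000 = 1.186381 + 0.000000 = 1.186381.
Inverse-square distance factor (a/d)² = 1.0539² = 1.110705.
Q̄ = (S_0/π) × 1.110705 × [bracket] = (589/π) × 1.110705 × 1.186381 = 247.1 W/m².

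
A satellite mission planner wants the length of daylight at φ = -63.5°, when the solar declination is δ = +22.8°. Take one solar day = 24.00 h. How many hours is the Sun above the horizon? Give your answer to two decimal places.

cos H₀ = −tan φ · tan δ = −tan(-63.5°) × tan(+22.800°) = 0.8431, so H₀ = 0.5677 rad = 32.53°.
Daylight = 2H₀/(2π) × 24.00 h = (0.5677/π) × 24.00 = 4.34 h.

4.34 h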